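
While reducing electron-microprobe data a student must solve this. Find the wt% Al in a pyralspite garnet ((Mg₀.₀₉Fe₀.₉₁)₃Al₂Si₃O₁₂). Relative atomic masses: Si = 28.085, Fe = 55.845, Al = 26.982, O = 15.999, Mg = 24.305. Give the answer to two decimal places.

Formula mass = 0.27*24.305 + 2.73*55.845 + 2*26.982 + 3*28.085 + 12*15.999 = 489.226 g/mol, of which 53.964 g is Al.
So Al makes up 53.964/489.226 = 0.1103 of the mass, i.e. 11.03%.

11.03 mass %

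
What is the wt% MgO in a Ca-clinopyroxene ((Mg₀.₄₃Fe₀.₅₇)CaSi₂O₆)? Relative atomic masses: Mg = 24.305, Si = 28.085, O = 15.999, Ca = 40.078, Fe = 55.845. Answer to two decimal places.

7.39 wt%

Formula mass = 234.525 g/mol.
0.43 Mg → 0.4300 mol MgO per formula unit; M(MgO) = 40.304, so MgO mass = 17.331 g.
17.331/234.525 × 100 = 7.39 wt%.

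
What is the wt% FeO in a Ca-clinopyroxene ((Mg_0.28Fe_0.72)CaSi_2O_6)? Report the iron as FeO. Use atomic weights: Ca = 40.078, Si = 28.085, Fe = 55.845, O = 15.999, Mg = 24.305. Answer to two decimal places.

Molar mass of (Mg_0.28Fe_0.72)CaSi_2O_6 = 0.28*24.305 + 0.72*55.845 + 1*40.078 + 2*28.085 + 6*15.999 = 239.256 g/mol.
Each formula unit contains 0.72 Fe, equivalent to 0.72/1 = 0.7200 mol FeO.
M(FeO) = 1×55.845 + 1×15.999 = 71.844 g/mol.
Mass of FeO per formula unit = 0.7200 × 71.844 = 51.728 g.
FeO wt% = 51.728 / 239.256 × 100 = 21.62%.

21.62 wt%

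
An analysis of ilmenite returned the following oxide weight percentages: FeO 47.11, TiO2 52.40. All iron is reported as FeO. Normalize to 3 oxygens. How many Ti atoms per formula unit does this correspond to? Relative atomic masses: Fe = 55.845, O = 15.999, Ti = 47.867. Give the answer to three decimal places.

1.000 Ti apfu

FeO: 47.11/71.844 = 0.65573 mol → 0.65573 mol Fe, 0.65573 mol O.
TiO2: 52.40/79.865 = 0.65611 mol → 0.65611 mol Ti, 1.31222 mol O.
Total oxygen = 1.96795 mol. Normalization factor = 3/1.96795 = 1.52443.
Ti per 3 O = 0.65611 × 1.52443 = 1.000.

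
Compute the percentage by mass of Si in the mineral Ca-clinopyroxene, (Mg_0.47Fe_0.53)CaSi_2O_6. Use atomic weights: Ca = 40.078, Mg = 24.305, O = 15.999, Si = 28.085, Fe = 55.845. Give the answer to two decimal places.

24.08 weight percent

Formula mass = 0.47×24.305 + 0.53×55.845 + 1×40.078 + 2×28.085 + 6×15.999 = 233.263 g/mol, of which 56.170 g is Si.
So Si makes up 56.170/233.263 = 0.2408 of the mass, i.e. 24.08%.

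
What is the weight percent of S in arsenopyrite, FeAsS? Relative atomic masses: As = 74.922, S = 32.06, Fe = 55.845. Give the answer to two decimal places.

M(FeAsS) = 162.827 g/mol.
S contributes 1 × 32.06 = 32.060 g per mole.
32.060/162.827 = 0.1969 → 19.69%.

19.69 wt%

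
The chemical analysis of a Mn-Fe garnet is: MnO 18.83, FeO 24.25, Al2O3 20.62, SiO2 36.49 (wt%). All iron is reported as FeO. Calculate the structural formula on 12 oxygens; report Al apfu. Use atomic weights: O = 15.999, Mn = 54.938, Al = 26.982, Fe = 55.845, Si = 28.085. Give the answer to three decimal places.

MnO (M=70.937): mol = 0.26545; Mn = 0.26545, O = 0.26545.
FeO (M=71.844): mol = 0.33754; Fe = 0.33754, O = 0.33754.
Al2O3 (M=101.961): mol = 0.20223; Al = 0.40446, O = 0.60669.
SiO2 (M=60.083): mol = 0.60733; Si = 0.60733, O = 1.21466.
ΣO = 2.42434; factor = 12/ΣO = 4.94980.
Al apfu = 0.40446 × 4.94980 = 2.002.

2.002 Al apfu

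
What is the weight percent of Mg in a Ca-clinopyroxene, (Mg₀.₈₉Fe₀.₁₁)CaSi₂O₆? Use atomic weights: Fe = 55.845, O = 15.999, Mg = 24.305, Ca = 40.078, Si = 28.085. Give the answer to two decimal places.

9.83 wt%

Formula mass = 0.89×24.305 + 0.11×55.845 + 1×40.078 + 2×28.085 + 6×15.999 = 220.016 g/mol, of which 21.631 g is Mg.
So Mg makes up 21.631/220.016 = 0.0983 of the mass, i.e. 9.83%.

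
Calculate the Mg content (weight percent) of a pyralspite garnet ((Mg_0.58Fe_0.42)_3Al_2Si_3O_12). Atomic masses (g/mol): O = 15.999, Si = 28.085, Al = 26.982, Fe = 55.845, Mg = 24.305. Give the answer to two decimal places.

Molar mass of (Mg_0.58Fe_0.42)_3Al_2Si_3O_12: 1.74×24.305 + 1.26×55.845 + 2×26.982 + 3×28.085 + 12×15.999 = 442.862 g/mol.
Mass of Mg per formula unit: 1.74 × 24.305 = 42.291 g.
Weight fraction Mg = 42.291 / 442.862 = 0.0955.

9.55 weight percent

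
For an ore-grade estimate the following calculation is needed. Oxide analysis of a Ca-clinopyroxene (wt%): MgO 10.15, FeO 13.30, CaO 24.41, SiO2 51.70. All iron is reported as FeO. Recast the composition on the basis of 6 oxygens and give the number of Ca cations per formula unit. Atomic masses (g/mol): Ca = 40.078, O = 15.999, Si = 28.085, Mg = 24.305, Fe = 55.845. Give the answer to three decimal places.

MgO (M=40.304): mol = 0.25184; Mg = 0.25184, O = 0.25184.
FeO (M=71.844): mol = 0.18512; Fe = 0.18512, O = 0.18512.
CaO (M=56.077): mol = 0.43529; Ca = 0.43529, O = 0.43529.
SiO2 (M=60.083): mol = 0.86048; Si = 0.86048, O = 1.72096.
ΣO = 2.59321; factor = 6/ΣO = 2.31373.
Ca apfu = 0.43529 × 2.31373 = 1.007.

1.007 Ca apfu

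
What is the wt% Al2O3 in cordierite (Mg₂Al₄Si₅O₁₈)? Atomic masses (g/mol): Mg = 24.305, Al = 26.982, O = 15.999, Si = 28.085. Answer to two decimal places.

Molar mass of Mg₂Al₄Si₅O₁₈ = 2·24.305 + 4·26.982 + 5·28.085 + 18·15.999 = 584.945 g/mol.
Each formula unit contains 4 Al, equivalent to 4/2 = 2.0000 mol Al2O3.
M(Al2O3) = 2×26.982 + 3×15.999 = 101.961 g/mol.
Mass of Al2O3 per formula unit = 2.0000 × 101.961 = 203.922 g.
Al2O3 wt% = 203.922 / 584.945 × 100 = 34.86%.

34.86 wt%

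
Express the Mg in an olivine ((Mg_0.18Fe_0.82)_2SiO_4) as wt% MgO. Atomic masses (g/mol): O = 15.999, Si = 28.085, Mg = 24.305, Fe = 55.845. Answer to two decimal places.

Molar mass of (Mg_0.18Fe_0.82)_2SiO_4 = 0.36×24.305 + 1.64×55.845 + 1×28.085 + 4×15.999 = 192.417 g/mol.
Each formula unit contains 0.36 Mg, equivalent to 0.36/1 = 0.3600 mol MgO.
M(MgO) = 1×24.305 + 1×15.999 = 40.304 g/mol.
Mass of MgO per formula unit = 0.3600 × 40.304 = 14.509 g.
MgO wt% = 14.509 / 192.417 × 100 = 7.54%.

7.54 wt%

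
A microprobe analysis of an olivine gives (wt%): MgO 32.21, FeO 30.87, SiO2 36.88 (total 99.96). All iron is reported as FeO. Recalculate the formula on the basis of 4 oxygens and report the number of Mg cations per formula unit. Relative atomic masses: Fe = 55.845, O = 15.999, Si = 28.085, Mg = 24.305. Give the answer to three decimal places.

1.301 Mg apfu

32.21 wt% MgO ÷ 40.304 g/mol = 0.79918 mol, giving 0.79918 Mg and 0.79918 O.
30.87 wt% FeO ÷ 71.844 g/mol = 0.42968 mol, giving 0.42968 Fe and 0.42968 O.
36.88 wt% SiO2 ÷ 60.083 g/mol = 0.61382 mol, giving 0.61382 Si and 1.22764 O.
Oxygen sums to 2.45650; scaling by 4/2.45650 = 1.62833 puts the formula on 4 O.
Mg: 0.79918 × 1.62833 = 1.301 atoms per formula unit.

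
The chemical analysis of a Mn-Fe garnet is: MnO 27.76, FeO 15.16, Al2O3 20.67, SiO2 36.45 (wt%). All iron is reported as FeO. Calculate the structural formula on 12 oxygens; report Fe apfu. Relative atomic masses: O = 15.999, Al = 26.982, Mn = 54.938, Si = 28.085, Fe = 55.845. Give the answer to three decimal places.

MnO: 27.76/70.937 = 0.39133 mol → 0.39133 mol Mn, 0.39133 mol O.
FeO: 15.16/71.844 = 0.21101 mol → 0.21101 mol Fe, 0.21101 mol O.
Al2O3: 20.67/101.961 = 0.20272 mol → 0.40544 mol Al, 0.60816 mol O.
SiO2: 36.45/60.083 = 0.60666 mol → 0.60666 mol Si, 1.21332 mol O.
Total oxygen = 2.42382 mol. Normalization factor = 12/2.42382 = 4.95086.
Fe per 12 O = 0.21101 × 4.95086 = 1.045.

1.045 Fe apfu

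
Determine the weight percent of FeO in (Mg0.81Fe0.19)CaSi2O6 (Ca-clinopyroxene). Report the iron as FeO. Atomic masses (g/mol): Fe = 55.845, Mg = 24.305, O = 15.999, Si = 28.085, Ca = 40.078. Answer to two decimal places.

6.13 wt%

M((Mg0.81Fe0.19)CaSi2O6) = 222.540 g/mol; M(FeO) = 71.844 g/mol.
Moles FeO per formula unit = 0.19 Fe ÷ 1 = 0.1900.
FeO fraction = (0.1900 × 71.844) / 222.540 = 13.650/222.540 = 0.0613.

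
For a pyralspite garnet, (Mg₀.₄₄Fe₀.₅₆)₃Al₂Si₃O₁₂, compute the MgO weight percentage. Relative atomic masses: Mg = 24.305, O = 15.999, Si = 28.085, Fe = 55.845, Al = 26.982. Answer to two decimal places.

Formula mass = 456.109 g/mol.
1.32 Mg → 1.3200 mol MgO per formula unit; M(MgO) = 40.304, so MgO mass = 53.201 g.
53.201/456.109 × 100 = 11.66 wt%.

11.66 wt%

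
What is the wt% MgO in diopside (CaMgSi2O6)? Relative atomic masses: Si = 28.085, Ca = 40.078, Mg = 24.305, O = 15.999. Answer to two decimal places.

18.61 wt%

Molar mass of CaMgSi2O6 = 1*40.078 + 1*24.305 + 2*28.085 + 6*15.999 = 216.547 g/mol.
Each formula unit contains 1 Mg, equivalent to 1/1 = 1.0000 mol MgO.
M(MgO) = 1×24.305 + 1×15.999 = 40.304 g/mol.
Mass of MgO per formula unit = 1.0000 × 40.304 = 40.304 g.
MgO wt% = 40.304 / 216.547 × 100 = 18.61%.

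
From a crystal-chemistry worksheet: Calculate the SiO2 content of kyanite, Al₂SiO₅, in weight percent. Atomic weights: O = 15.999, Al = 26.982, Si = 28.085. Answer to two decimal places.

Molar mass of Al₂SiO₅ = 2×26.982 + 1×28.085 + 5×15.999 = 162.044 g/mol.
Each formula unit contains 1 Si, equivalent to 1/1 = 1.0000 mol SiO2.
M(SiO2) = 1×28.085 + 2×15.999 = 60.083 g/mol.
Mass of SiO2 per formula unit = 1.0000 × 60.083 = 60.083 g.
SiO2 wt% = 60.083 / 162.044 × 100 = 37.08%.

37.08 wt%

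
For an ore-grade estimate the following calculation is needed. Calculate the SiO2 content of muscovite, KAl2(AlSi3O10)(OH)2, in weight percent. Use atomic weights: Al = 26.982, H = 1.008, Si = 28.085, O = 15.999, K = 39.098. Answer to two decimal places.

45.25 wt%

Molar mass of KAl2(AlSi3O10)(OH)2 = 1×39.098 + 3×26.982 + 3×28.085 + 12×15.999 + 2×1.008 = 398.303 g/mol.
Each formula unit contains 3 Si, equivalent to 3/1 = 3.0000 mol SiO2.
M(SiO2) = 1×28.085 + 2×15.999 = 60.083 g/mol.
Mass of SiO2 per formula unit = 3.0000 × 60.083 = 180.249 g.
SiO2 wt% = 180.249 / 398.303 × 100 = 45.25%.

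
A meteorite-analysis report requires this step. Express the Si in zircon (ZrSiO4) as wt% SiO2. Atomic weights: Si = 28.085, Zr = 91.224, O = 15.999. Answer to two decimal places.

Molar mass of ZrSiO4 = 1×91.224 + 1×28.085 + 4×15.999 = 183.305 g/mol.
Each formula unit contains 1 Si, equivalent to 1/1 = 1.0000 mol SiO2.
M(SiO2) = 1×28.085 + 2×15.999 = 60.083 g/mol.
Mass of SiO2 per formula unit = 1.0000 × 60.083 = 60.083 g.
SiO2 wt% = 60.083 / 183.305 × 100 = 32.78%.

32.78 wt%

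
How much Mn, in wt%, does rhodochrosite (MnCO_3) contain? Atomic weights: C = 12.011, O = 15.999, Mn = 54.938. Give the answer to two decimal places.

47.79 wt%

Molar mass of MnCO_3: 1·54.938 + 1·12.011 + 3·15.999 = 114.946 g/mol.
Mass of Mn per formula unit: 1 × 54.938 = 54.938 g.
Weight fraction Mn = 54.938 / 114.946 = 0.4779.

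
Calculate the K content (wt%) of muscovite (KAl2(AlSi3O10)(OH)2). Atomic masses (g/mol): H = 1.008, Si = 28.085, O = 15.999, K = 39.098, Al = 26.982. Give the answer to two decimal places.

9.82 wt%

M(KAl2(AlSi3O10)(OH)2) = 398.303 g/mol.
K contributes 1 × 39.098 = 39.098 g per mole.
39.098/398.303 = 0.0982 → 9.82%.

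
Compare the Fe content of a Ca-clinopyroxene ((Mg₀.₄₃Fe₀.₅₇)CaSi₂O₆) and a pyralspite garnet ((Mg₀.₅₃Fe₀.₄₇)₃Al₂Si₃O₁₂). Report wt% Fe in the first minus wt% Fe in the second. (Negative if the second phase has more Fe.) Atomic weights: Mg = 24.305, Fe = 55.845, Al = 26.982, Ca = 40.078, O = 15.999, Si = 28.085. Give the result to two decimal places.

Fe in (Mg₀.₄₃Fe₀.₅₇)CaSi₂O₆: molar mass 234.525 g/mol; 0.57×55.845 = 31.832 g → 13.57 wt%.
Fe in (Mg₀.₅₃Fe₀.₄₇)₃Al₂Si₃O₁₂: molar mass 447.593 g/mol; 1.41×55.845 = 78.741 g → 17.59 wt%.
Difference = 13.57 − 17.59 = -4.02 percentage points.

-4.02 percentage points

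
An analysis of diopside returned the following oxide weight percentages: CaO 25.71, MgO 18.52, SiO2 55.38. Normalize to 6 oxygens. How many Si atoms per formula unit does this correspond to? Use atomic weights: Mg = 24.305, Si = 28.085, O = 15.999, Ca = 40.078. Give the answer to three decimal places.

2.003 Si apfu

CaO (M=56.077): mol = 0.45848; Ca = 0.45848, O = 0.45848.
MgO (M=40.304): mol = 0.45951; Mg = 0.45951, O = 0.45951.
SiO2 (M=60.083): mol = 0.92172; Si = 0.92172, O = 1.84344.
ΣO = 2.76143; factor = 6/ΣO = 2.17279.
Si apfu = 0.92172 × 2.17279 = 2.003.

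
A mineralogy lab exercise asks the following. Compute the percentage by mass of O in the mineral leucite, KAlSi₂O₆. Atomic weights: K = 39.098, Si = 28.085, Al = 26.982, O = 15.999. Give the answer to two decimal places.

43.98 mass %

Formula mass = 1×39.098 + 1×26.982 + 2×28.085 + 6×15.999 = 218.244 g/mol, of which 95.994 g is O.
So O makes up 95.994/218.244 = 0.4398 of the mass, i.e. 43.98%.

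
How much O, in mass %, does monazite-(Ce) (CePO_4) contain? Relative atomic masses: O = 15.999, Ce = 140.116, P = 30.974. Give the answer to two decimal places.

M(CePO_4) = 235.086 g/mol.
O contributes 4 × 15.999 = 63.996 g per mole.
63.996/235.086 = 0.2722 → 27.22%.

27.22 mass %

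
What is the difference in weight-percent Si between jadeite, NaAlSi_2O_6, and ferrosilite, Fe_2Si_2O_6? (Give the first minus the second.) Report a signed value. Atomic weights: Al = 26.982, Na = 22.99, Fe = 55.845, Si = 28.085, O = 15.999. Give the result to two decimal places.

6.50 percentage points

First mineral: 56.170 g Si in 202.136 g formula = 27.79 wt% Si.
Second mineral: 56.170 g Si in 263.854 g formula = 21.29 wt% Si.
27.79% − 21.29% gives a difference of 6.50 percentage points.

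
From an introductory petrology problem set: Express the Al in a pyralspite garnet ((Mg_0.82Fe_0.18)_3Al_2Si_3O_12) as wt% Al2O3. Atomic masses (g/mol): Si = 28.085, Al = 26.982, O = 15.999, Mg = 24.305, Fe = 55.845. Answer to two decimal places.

24.27 wt%

M((Mg_0.82Fe_0.18)_3Al_2Si_3O_12) = 420.154 g/mol; M(Al2O3) = 101.961 g/mol.
Moles Al2O3 per formula unit = 2 Al ÷ 2 = 1.0000.
Al2O3 fraction = (1.0000 × 101.961) / 420.154 = 101.961/420.154 = 0.2427.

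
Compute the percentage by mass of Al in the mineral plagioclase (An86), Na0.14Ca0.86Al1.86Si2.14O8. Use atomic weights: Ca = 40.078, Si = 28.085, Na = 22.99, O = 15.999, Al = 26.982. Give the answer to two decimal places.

Formula mass = 0.14×22.99 + 0.86×40.078 + 1.86×26.982 + 2.14×28.085 + 8×15.999 = 275.966 g/mol, of which 50.187 g is Al.
So Al makes up 50.187/275.966 = 0.1819 of the mass, i.e. 18.19%.

18.19 wt%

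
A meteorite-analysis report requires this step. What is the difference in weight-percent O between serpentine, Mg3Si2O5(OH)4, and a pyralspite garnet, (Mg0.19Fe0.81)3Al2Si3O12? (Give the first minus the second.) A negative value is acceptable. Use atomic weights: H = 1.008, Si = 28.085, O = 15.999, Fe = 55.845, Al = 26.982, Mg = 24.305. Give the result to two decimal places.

First mineral: 143.991 g O in 277.108 g formula = 51.96 wt% O.
Second mineral: 191.988 g O in 479.764 g formula = 40.02 wt% O.
51.96% − 40.02% gives a difference of 11.94 percentage points.

11.94 percentage points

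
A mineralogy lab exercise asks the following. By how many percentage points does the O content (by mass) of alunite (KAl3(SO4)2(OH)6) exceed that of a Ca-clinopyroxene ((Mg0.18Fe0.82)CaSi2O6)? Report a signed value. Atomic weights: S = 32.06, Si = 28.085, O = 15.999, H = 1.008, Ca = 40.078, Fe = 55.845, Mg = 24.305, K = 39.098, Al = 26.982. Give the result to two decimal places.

14.48 percentage points

M(KAl3(SO4)2(OH)6) = 414.198 g/mol, so wt% O = 223.986/414.198 × 100 = 54.08%.
M((Mg0.18Fe0.82)CaSi2O6) = 242.410 g/mol, so wt% O = 95.994/242.410 × 100 = 39.60%.
54.08 − 39.60 = 14.48 pp.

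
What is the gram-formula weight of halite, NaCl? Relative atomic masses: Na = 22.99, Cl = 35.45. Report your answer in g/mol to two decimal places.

58.44 g/mol

M = 1(22.99) + 1(35.45)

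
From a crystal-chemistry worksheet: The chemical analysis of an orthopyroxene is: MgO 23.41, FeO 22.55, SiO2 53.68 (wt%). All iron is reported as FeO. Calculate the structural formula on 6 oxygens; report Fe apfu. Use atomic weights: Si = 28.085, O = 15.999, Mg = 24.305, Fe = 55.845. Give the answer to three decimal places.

23.41 wt% MgO ÷ 40.304 g/mol = 0.58084 mol, giving 0.58084 Mg and 0.58084 O.
22.55 wt% FeO ÷ 71.844 g/mol = 0.31387 mol, giving 0.31387 Fe and 0.31387 O.
53.68 wt% SiO2 ÷ 60.083 g/mol = 0.89343 mol, giving 0.89343 Si and 1.78686 O.
Oxygen sums to 2.68157; scaling by 6/2.68157 = 2.23750 puts the formula on 6 O.
Fe: 0.31387 × 2.23750 = 0.702 atoms per formula unit.

0.702 Fe apfu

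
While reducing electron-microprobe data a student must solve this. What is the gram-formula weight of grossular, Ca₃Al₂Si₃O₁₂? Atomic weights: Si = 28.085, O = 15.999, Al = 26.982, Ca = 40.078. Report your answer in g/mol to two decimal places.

M = 3(40.078) + 2(26.982) + 3(28.085) + 12(15.999)

450.44 g/mol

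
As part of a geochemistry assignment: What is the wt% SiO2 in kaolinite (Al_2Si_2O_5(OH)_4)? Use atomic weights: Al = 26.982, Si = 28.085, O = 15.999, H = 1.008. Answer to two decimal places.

46.55 wt%

Molar mass of Al_2Si_2O_5(OH)_4 = 2*26.982 + 2*28.085 + 9*15.999 + 4*1.008 = 258.157 g/mol.
Each formula unit contains 2 Si, equivalent to 2/1 = 2.0000 mol SiO2.
M(SiO2) = 1×28.085 + 2×15.999 = 60.083 g/mol.
Mass of SiO2 per formula unit = 2.0000 × 60.083 = 120.166 g.
SiO2 wt% = 120.166 / 258.157 × 100 = 46.55%.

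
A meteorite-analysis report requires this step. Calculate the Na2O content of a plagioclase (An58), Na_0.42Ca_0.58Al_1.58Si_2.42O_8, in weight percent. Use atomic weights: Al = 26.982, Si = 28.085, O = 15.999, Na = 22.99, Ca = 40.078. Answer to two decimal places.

Formula mass = 271.490 g/mol.
0.42 Na → 0.2100 mol Na2O per formula unit; M(Na2O) = 61.979, so Na2O mass = 13.016 g.
13.016/271.490 × 100 = 4.79 wt%.

4.79 wt%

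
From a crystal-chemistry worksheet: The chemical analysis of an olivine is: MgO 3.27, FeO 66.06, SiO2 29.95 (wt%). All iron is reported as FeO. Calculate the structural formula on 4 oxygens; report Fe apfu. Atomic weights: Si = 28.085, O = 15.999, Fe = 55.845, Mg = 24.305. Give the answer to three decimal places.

1.841 Fe apfu

MgO: 3.27/40.304 = 0.08113 mol → 0.08113 mol Mg, 0.08113 mol O.
FeO: 66.06/71.844 = 0.91949 mol → 0.91949 mol Fe, 0.91949 mol O.
SiO2: 29.95/60.083 = 0.49848 mol → 0.49848 mol Si, 0.99696 mol O.
Total oxygen = 1.99758 mol. Normalization factor = 4/1.99758 = 2.00242.
Fe per 4 O = 0.91949 × 2.00242 = 1.841.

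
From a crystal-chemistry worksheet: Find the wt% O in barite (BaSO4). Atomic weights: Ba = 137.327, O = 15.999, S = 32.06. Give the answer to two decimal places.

27.42 mass %

Formula mass = 1*137.327 + 1*32.06 + 4*15.999 = 233.383 g/mol, of which 63.996 g is O.
So O makes up 63.996/233.383 = 0.2742 of the mass, i.e. 27.42%.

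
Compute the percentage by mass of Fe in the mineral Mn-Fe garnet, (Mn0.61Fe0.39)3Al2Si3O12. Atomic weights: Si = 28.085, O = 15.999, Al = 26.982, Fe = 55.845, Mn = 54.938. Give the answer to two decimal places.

M((Mn0.61Fe0.39)3Al2Si3O12) = 496.082 g/mol.
Fe contributes 1.17 × 55.845 = 65.339 g per mole.
65.339/496.082 = 0.1317 → 13.17%.

13.17 weight percent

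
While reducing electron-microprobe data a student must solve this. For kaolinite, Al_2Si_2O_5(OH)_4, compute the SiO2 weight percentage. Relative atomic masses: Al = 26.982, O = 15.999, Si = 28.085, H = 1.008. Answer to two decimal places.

46.55 wt%

Molar mass of Al_2Si_2O_5(OH)_4 = 2*26.982 + 2*28.085 + 9*15.999 + 4*1.008 = 258.157 g/mol.
Each formula unit contains 2 Si, equivalent to 2/1 = 2.0000 mol SiO2.
M(SiO2) = 1×28.085 + 2×15.999 = 60.083 g/mol.
Mass of SiO2 per formula unit = 2.0000 × 60.083 = 120.166 g.
SiO2 wt% = 120.166 / 258.157 × 100 = 46.55%.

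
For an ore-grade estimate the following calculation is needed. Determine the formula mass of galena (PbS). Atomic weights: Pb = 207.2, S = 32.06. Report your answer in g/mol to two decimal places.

The formula mass is the sum 1·207.2 + 1·32.06.

239.26 g/mol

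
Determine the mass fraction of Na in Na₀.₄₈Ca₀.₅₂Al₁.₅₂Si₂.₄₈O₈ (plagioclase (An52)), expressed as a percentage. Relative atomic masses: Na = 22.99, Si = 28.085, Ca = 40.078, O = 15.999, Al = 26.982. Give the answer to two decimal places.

M(Na₀.₄₈Ca₀.₅₂Al₁.₅₂Si₂.₄₈O₈) = 270.531 g/mol.
Na contributes 0.48 × 22.99 = 11.035 g per mole.
11.035/270.531 = 0.0408 → 4.08%.

4.08 mass %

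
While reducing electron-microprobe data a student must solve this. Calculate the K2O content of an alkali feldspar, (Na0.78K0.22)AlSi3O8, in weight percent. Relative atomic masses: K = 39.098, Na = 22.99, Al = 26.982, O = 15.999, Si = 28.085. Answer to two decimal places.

Formula mass = 265.763 g/mol.
0.22 K → 0.1100 mol K2O per formula unit; M(K2O) = 94.195, so K2O mass = 10.361 g.
10.361/265.763 × 100 = 3.90 wt%.

3.90 wt%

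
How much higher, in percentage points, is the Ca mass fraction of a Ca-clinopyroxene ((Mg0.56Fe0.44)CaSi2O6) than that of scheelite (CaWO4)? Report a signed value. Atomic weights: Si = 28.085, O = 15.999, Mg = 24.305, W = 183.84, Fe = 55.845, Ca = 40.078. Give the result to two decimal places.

3.47 percentage points

First mineral: 40.078 g Ca in 230.425 g formula = 17.39 wt% Ca.
Second mineral: 40.078 g Ca in 287.914 g formula = 13.92 wt% Ca.
17.39% − 13.92% gives a difference of 3.47 percentage points.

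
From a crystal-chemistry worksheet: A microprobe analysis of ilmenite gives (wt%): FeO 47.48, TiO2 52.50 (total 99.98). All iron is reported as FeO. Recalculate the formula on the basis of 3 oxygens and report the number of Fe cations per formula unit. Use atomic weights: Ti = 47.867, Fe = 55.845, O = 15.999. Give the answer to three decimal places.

47.48 wt% FeO ÷ 71.844 g/mol = 0.66088 mol, giving 0.66088 Fe and 0.66088 O.
52.50 wt% TiO2 ÷ 79.865 g/mol = 0.65736 mol, giving 0.65736 Ti and 1.31472 O.
Oxygen sums to 1.97560; scaling by 3/1.97560 = 1.51853 puts the formula on 3 O.
Fe: 0.66088 × 1.51853 = 1.004 atoms per formula unit.

1.004 Fe apfu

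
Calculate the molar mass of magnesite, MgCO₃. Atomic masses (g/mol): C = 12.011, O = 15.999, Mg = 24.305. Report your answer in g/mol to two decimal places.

The formula mass is the sum 1*24.305 + 1*12.011 + 3*15.999.

84.31 g/mol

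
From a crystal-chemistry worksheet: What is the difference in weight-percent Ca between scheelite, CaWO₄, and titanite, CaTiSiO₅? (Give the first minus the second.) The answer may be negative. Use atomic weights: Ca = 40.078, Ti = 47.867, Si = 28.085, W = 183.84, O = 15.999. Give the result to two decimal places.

-6.53 percentage points

First mineral: 40.078 g Ca in 287.914 g formula = 13.92 wt% Ca.
Second mineral: 40.078 g Ca in 196.025 g formula = 20.45 wt% Ca.
13.92% − 20.45% gives a difference of -6.53 percentage points.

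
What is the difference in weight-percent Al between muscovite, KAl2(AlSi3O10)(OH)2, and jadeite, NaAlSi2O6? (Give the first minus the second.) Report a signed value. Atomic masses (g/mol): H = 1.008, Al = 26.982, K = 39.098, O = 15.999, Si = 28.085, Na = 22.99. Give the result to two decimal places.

Al in KAl2(AlSi3O10)(OH)2: molar mass 398.303 g/mol; 3×26.982 = 80.946 g → 20.32 wt%.
Al in NaAlSi2O6: molar mass 202.136 g/mol; 1×26.982 = 26.982 g → 13.35 wt%.
Difference = 20.32 − 13.35 = 6.97 percentage points.

6.97 percentage points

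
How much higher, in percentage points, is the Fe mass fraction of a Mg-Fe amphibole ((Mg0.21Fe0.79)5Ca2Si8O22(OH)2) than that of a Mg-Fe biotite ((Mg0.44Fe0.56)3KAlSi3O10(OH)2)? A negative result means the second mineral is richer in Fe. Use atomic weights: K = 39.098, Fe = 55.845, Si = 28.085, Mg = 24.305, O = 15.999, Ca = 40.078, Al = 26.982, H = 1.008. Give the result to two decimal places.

3.59 percentage points

M((Mg0.21Fe0.79)5Ca2Si8O22(OH)2) = 936.936 g/mol, so wt% Fe = 220.588/936.936 × 100 = 23.54%.
M((Mg0.44Fe0.56)3KAlSi3O10(OH)2) = 470.241 g/mol, so wt% Fe = 93.820/470.241 × 100 = 19.95%.
23.54 − 19.95 = 3.59 pp.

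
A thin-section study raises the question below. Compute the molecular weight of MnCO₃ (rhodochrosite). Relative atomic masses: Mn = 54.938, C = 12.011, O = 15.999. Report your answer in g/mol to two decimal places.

114.95 g/mol

Mn: 1 × 54.938 = 54.9380
C: 1 × 12.011 = 12.0110
O: 3 × 15.999 = 47.9970
Summing the contributions gives the formula mass.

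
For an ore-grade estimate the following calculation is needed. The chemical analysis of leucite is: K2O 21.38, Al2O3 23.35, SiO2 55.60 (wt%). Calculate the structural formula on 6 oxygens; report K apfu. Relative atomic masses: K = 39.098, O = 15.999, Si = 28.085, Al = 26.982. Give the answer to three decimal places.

0.985 K apfu

21.38 wt% K2O ÷ 94.195 g/mol = 0.22698 mol, giving 0.45396 K and 0.22698 O.
23.35 wt% Al2O3 ÷ 101.961 g/mol = 0.22901 mol, giving 0.45802 Al and 0.68703 O.
55.60 wt% SiO2 ÷ 60.083 g/mol = 0.92539 mol, giving 0.92539 Si and 1.85078 O.
Oxygen sums to 2.76479; scaling by 6/2.76479 = 2.17015 puts the formula on 6 O.
K: 0.45396 × 2.17015 = 0.985 atoms per formula unit.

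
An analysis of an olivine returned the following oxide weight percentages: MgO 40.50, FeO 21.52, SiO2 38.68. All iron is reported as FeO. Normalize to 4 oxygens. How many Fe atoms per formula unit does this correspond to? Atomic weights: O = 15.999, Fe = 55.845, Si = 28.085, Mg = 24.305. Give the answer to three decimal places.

MgO (M=40.304): mol = 1.00486; Mg = 1.00486, O = 1.00486.
FeO (M=71.844): mol = 0.29954; Fe = 0.29954, O = 0.29954.
SiO2 (M=60.083): mol = 0.64378; Si = 0.64378, O = 1.28756.
ΣO = 2.59196; factor = 4/ΣO = 1.54323.
Fe apfu = 0.29954 × 1.54323 = 0.462.

0.462 Fe apfu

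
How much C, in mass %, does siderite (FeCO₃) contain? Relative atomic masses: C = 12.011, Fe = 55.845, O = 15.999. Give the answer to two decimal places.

10.37 mass %

Molar mass of FeCO₃: 1×55.845 + 1×12.011 + 3×15.999 = 115.853 g/mol.
Mass of C per formula unit: 1 × 12.011 = 12.011 g.
Weight fraction C = 12.011 / 115.853 = 0.1037.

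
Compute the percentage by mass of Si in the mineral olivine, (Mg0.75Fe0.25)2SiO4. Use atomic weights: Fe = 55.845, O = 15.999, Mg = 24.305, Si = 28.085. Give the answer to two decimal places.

Molar mass of (Mg0.75Fe0.25)2SiO4: 1.50·24.305 + 0.50·55.845 + 1·28.085 + 4·15.999 = 156.461 g/mol.
Mass of Si per formula unit: 1 × 28.085 = 28.085 g.
Weight fraction Si = 28.085 / 156.461 = 0.1795.

17.95 weight percent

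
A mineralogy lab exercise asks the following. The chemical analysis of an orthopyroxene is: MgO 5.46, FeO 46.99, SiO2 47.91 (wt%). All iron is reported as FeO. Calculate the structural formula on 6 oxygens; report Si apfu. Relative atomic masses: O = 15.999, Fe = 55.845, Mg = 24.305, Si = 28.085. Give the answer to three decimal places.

2.007 Si apfu

MgO: 5.46/40.304 = 0.13547 mol → 0.13547 mol Mg, 0.13547 mol O.
FeO: 46.99/71.844 = 0.65406 mol → 0.65406 mol Fe, 0.65406 mol O.
SiO2: 47.91/60.083 = 0.79740 mol → 0.79740 mol Si, 1.59480 mol O.
Total oxygen = 2.38433 mol. Normalization factor = 6/2.38433 = 2.51643.
Si per 6 O = 0.79740 × 2.51643 = 2.007.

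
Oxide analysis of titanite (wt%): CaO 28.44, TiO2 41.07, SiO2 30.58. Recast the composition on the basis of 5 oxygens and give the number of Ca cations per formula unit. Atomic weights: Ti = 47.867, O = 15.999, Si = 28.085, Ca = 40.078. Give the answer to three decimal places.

CaO (M=56.077): mol = 0.50716; Ca = 0.50716, O = 0.50716.
TiO2 (M=79.865): mol = 0.51424; Ti = 0.51424, O = 1.02848.
SiO2 (M=60.083): mol = 0.50896; Si = 0.50896, O = 1.01792.
ΣO = 2.55356; factor = 5/ΣO = 1.95805.
Ca apfu = 0.50716 × 1.95805 = 0.993.

0.993 Ca apfu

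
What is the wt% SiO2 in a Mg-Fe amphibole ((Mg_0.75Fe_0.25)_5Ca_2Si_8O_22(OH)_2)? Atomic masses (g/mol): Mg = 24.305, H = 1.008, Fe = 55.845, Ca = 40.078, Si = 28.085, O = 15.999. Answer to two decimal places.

M((Mg_0.75Fe_0.25)_5Ca_2Si_8O_22(OH)_2) = 851.778 g/mol; M(SiO2) = 60.083 g/mol.
Moles SiO2 per formula unit = 8 Si ÷ 1 = 8.0000.
SiO2 fraction = (8.0000 × 60.083) / 851.778 = 480.664/851.778 = 0.5643.

56.43 wt%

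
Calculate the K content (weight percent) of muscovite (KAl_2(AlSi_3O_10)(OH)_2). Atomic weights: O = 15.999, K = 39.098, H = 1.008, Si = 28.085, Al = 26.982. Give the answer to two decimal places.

Formula mass = 1·39.098 + 3·26.982 + 3·28.085 + 12·15.999 + 2·1.008 = 398.303 g/mol, of which 39.098 g is K.
So K makes up 39.098/398.303 = 0.0982 of the mass, i.e. 9.82%.

9.82 weight percent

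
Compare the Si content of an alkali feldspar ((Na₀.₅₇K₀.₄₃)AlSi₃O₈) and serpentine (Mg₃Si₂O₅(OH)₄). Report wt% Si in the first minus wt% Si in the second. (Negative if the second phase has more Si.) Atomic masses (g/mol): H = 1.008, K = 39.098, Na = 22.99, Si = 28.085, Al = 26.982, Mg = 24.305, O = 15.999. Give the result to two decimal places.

11.03 percentage points

Si in (Na₀.₅₇K₀.₄₃)AlSi₃O₈: molar mass 269.145 g/mol; 3×28.085 = 84.255 g → 31.30 wt%.
Si in Mg₃Si₂O₅(OH)₄: molar mass 277.108 g/mol; 2×28.085 = 56.170 g → 20.27 wt%.
Difference = 31.30 − 20.27 = 11.03 percentage points.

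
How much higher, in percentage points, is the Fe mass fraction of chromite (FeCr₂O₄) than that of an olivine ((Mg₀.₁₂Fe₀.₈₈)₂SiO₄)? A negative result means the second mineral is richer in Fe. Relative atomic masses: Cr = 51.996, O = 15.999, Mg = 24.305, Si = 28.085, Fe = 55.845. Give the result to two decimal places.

-25.15 percentage points

Fe in FeCr₂O₄: molar mass 223.833 g/mol; 1×55.845 = 55.845 g → 24.95 wt%.
Fe in (Mg₀.₁₂Fe₀.₈₈)₂SiO₄: molar mass 196.201 g/mol; 1.76×55.845 = 98.287 g → 50.10 wt%.
Difference = 24.95 − 50.10 = -25.15 percentage points.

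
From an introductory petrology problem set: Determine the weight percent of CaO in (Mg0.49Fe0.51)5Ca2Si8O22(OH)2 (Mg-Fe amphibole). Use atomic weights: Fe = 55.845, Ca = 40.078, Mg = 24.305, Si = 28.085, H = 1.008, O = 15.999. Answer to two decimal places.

Molar mass of (Mg0.49Fe0.51)5Ca2Si8O22(OH)2 = 2.45*24.305 + 2.55*55.845 + 2*40.078 + 8*28.085 + 24*15.999 + 2*1.008 = 892.780 g/mol.
Each formula unit contains 2 Ca, equivalent to 2/1 = 2.0000 mol CaO.
M(CaO) = 1×40.078 + 1×15.999 = 56.077 g/mol.
Mass of CaO per formula unit = 2.0000 × 56.077 = 112.154 g.
CaO wt% = 112.154 / 892.780 × 100 = 12.56%.

12.56 wt%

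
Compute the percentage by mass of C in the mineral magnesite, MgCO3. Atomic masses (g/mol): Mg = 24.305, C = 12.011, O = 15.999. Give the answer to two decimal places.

Molar mass of MgCO3: 1·24.305 + 1·12.011 + 3·15.999 = 84.313 g/mol.
Mass of C per formula unit: 1 × 12.011 = 12.011 g.
Weight fraction C = 12.011 / 84.313 = 0.1425.

14.25 weight percent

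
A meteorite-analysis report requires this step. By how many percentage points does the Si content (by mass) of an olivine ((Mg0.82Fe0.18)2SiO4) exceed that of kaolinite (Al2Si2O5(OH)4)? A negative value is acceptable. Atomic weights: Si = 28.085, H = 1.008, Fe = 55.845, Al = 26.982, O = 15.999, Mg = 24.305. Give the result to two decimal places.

-3.29 percentage points

First mineral: 28.085 g Si in 152.045 g formula = 18.47 wt% Si.
Second mineral: 56.170 g Si in 258.157 g formula = 21.76 wt% Si.
18.47% − 21.76% gives a difference of -3.29 percentage points.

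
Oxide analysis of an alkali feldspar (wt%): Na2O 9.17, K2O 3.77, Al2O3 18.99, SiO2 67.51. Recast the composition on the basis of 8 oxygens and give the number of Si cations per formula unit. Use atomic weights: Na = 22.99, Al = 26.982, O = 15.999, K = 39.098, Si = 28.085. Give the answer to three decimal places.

3.002 Si apfu

Na2O (M=61.979): mol = 0.14795; Na = 0.29590, O = 0.14795.
K2O (M=94.195): mol = 0.04002; K = 0.08004, O = 0.04002.
Al2O3 (M=101.961): mol = 0.18625; Al = 0.37250, O = 0.55875.
SiO2 (M=60.083): mol = 1.12361; Si = 1.12361, O = 2.24722.
ΣO = 2.99394; factor = 8/ΣO = 2.67206.
Si apfu = 1.12361 × 2.67206 = 3.002.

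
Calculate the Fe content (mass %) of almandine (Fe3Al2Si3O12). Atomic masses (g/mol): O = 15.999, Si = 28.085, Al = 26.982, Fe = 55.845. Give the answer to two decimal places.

33.66 mass %

Formula mass = 3*55.845 + 2*26.982 + 3*28.085 + 12*15.999 = 497.742 g/mol, of which 167.535 g is Fe.
So Fe makes up 167.535/497.742 = 0.3366 of the mass, i.e. 33.66%.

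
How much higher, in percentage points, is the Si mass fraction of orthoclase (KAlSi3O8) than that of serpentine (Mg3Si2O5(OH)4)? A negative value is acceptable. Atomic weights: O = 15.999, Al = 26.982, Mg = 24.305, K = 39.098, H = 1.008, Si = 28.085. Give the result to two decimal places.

10.00 percentage points

M(KAlSi3O8) = 278.327 g/mol, so wt% Si = 84.255/278.327 × 100 = 30.27%.
M(Mg3Si2O5(OH)4) = 277.108 g/mol, so wt% Si = 56.170/277.108 × 100 = 20.27%.
30.27 − 20.27 = 10.00 pp.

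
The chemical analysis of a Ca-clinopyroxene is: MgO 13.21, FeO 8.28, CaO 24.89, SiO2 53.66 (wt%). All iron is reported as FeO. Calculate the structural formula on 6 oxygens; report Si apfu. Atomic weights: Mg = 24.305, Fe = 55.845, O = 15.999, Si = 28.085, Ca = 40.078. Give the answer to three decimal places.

2.005 Si apfu

MgO: 13.21/40.304 = 0.32776 mol → 0.32776 mol Mg, 0.32776 mol O.
FeO: 8.28/71.844 = 0.11525 mol → 0.11525 mol Fe, 0.11525 mol O.
CaO: 24.89/56.077 = 0.44385 mol → 0.44385 mol Ca, 0.44385 mol O.
SiO2: 53.66/60.083 = 0.89310 mol → 0.89310 mol Si, 1.78620 mol O.
Total oxygen = 2.67306 mol. Normalization factor = 6/2.67306 = 2.24462.
Si per 6 O = 0.89310 × 2.24462 = 2.005.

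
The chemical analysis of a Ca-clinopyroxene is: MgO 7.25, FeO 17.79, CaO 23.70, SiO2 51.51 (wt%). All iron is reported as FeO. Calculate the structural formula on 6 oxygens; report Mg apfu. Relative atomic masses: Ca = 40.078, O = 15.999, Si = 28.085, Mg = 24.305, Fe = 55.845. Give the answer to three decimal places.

0.421 Mg apfu

MgO (M=40.304): mol = 0.17988; Mg = 0.17988, O = 0.17988.
FeO (M=71.844): mol = 0.24762; Fe = 0.24762, O = 0.24762.
CaO (M=56.077): mol = 0.42263; Ca = 0.42263, O = 0.42263.
SiO2 (M=60.083): mol = 0.85731; Si = 0.85731, O = 1.71462.
ΣO = 2.56475; factor = 6/ΣO = 2.33941.
Mg apfu = 0.17988 × 2.33941 = 0.421.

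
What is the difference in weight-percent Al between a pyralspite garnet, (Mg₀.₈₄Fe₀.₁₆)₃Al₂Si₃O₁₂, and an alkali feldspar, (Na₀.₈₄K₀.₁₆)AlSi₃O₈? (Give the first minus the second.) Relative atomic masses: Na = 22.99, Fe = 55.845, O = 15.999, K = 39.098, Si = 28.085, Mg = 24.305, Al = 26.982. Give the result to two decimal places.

2.71 percentage points

Al in (Mg₀.₈₄Fe₀.₁₆)₃Al₂Si₃O₁₂: molar mass 418.261 g/mol; 2×26.982 = 53.964 g → 12.90 wt%.
Al in (Na₀.₈₄K₀.₁₆)AlSi₃O₈: molar mass 264.796 g/mol; 1×26.982 = 26.982 g → 10.19 wt%.
Difference = 12.90 − 10.19 = 2.71 percentage points.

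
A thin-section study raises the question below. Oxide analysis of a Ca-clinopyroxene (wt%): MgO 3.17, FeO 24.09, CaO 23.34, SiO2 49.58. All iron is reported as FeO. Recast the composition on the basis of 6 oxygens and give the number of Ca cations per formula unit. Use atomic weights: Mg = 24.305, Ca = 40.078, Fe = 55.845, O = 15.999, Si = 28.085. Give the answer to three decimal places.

1.007 Ca apfu

3.17 wt% MgO ÷ 40.304 g/mol = 0.07865 mol, giving 0.07865 Mg and 0.07865 O.
24.09 wt% FeO ÷ 71.844 g/mol = 0.33531 mol, giving 0.33531 Fe and 0.33531 O.
23.34 wt% CaO ÷ 56.077 g/mol = 0.41621 mol, giving 0.41621 Ca and 0.41621 O.
49.58 wt% SiO2 ÷ 60.083 g/mol = 0.82519 mol, giving 0.82519 Si and 1.65038 O.
Oxygen sums to 2.48055; scaling by 6/2.48055 = 2.41882 puts the formula on 6 O.
Ca: 0.41621 × 2.41882 = 1.007 atoms per formula unit.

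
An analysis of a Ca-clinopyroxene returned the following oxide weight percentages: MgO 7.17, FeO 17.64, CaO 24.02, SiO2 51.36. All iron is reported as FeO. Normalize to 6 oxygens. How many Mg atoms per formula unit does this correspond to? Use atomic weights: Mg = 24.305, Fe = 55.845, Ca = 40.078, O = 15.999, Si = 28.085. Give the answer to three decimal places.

0.417 Mg apfu

7.17 wt% MgO ÷ 40.304 g/mol = 0.17790 mol, giving 0.17790 Mg and 0.17790 O.
17.64 wt% FeO ÷ 71.844 g/mol = 0.24553 mol, giving 0.24553 Fe and 0.24553 O.
24.02 wt% CaO ÷ 56.077 g/mol = 0.42834 mol, giving 0.42834 Ca and 0.42834 O.
51.36 wt% SiO2 ÷ 60.083 g/mol = 0.85482 mol, giving 0.85482 Si and 1.70964 O.
Oxygen sums to 2.56141; scaling by 6/2.56141 = 2.34246 puts the formula on 6 O.
Mg: 0.17790 × 2.34246 = 0.417 atoms per formula unit.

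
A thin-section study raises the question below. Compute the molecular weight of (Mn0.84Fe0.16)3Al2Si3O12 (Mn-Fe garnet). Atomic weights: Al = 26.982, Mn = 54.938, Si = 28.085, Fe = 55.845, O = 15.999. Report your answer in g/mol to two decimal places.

495.46 g/mol

Mn: 2.52 × 54.938 = 138.4438
Fe: 0.48 × 55.845 = 26.8056
Al: 2 × 26.982 = 53.9640
Si: 3 × 28.085 = 84.2550
O: 12 × 15.999 = 191.9880
Summing the contributions gives the formula mass.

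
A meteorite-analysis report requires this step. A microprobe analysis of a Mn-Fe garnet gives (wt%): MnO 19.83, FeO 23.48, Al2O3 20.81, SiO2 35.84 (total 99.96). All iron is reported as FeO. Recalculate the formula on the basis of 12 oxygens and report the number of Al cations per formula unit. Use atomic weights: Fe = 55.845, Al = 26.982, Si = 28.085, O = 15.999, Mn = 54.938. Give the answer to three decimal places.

MnO: 19.83/70.937 = 0.27954 mol → 0.27954 mol Mn, 0.27954 mol O.
FeO: 23.48/71.844 = 0.32682 mol → 0.32682 mol Fe, 0.32682 mol O.
Al2O3: 20.81/101.961 = 0.20410 mol → 0.40820 mol Al, 0.61230 mol O.
SiO2: 35.84/60.083 = 0.59651 mol → 0.59651 mol Si, 1.19302 mol O.
Total oxygen = 2.41168 mol. Normalization factor = 12/2.41168 = 4.97578.
Al per 12 O = 0.40820 × 4.97578 = 2.031.

2.031 Al apfu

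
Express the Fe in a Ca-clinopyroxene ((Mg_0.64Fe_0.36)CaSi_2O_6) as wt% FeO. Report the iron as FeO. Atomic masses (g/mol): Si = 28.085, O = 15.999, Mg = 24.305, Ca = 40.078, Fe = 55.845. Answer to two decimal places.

M((Mg_0.64Fe_0.36)CaSi_2O_6) = 227.901 g/mol; M(FeO) = 71.844 g/mol.
Moles FeO per formula unit = 0.36 Fe ÷ 1 = 0.3600.
FeO fraction = (0.3600 × 71.844) / 227.901 = 25.864/227.901 = 0.1135.

11.35 wt%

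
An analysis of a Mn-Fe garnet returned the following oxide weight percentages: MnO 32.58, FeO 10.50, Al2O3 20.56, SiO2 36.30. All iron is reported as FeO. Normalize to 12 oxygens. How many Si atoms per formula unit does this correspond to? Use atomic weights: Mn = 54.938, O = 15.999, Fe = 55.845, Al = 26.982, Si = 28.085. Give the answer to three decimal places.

2.997 Si apfu

32.58 wt% MnO ÷ 70.937 g/mol = 0.45928 mol, giving 0.45928 Mn and 0.45928 O.
10.50 wt% FeO ÷ 71.844 g/mol = 0.14615 mol, giving 0.14615 Fe and 0.14615 O.
20.56 wt% Al2O3 ÷ 101.961 g/mol = 0.20165 mol, giving 0.40330 Al and 0.60495 O.
36.30 wt% SiO2 ÷ 60.083 g/mol = 0.60416 mol, giving 0.60416 Si and 1.20832 O.
Oxygen sums to 2.41870; scaling by 12/2.41870 = 4.96134 puts the formula on 12 O.
Si: 0.60416 × 4.96134 = 2.997 atoms per formula unit.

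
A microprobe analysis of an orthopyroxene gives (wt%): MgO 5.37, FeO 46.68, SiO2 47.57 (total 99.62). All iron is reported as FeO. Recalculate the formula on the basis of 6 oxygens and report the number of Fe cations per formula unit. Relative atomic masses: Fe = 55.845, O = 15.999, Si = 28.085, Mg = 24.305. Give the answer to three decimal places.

1.647 Fe apfu

MgO: 5.37/40.304 = 0.13324 mol → 0.13324 mol Mg, 0.13324 mol O.
FeO: 46.68/71.844 = 0.64974 mol → 0.64974 mol Fe, 0.64974 mol O.
SiO2: 47.57/60.083 = 0.79174 mol → 0.79174 mol Si, 1.58348 mol O.
Total oxygen = 2.36646 mol. Normalization factor = 6/2.36646 = 2.53543.
Fe per 6 O = 0.64974 × 2.53543 = 1.647.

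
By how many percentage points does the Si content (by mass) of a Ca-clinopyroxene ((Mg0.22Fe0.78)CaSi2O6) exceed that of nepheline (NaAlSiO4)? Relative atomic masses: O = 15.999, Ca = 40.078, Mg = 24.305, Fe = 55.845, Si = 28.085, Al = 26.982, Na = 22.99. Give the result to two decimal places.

3.52 percentage points

Si in (Mg0.22Fe0.78)CaSi2O6: molar mass 241.148 g/mol; 2×28.085 = 56.170 g → 23.29 wt%.
Si in NaAlSiO4: molar mass 142.053 g/mol; 1×28.085 = 28.085 g → 19.77 wt%.
Difference = 23.29 − 19.77 = 3.52 percentage points.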